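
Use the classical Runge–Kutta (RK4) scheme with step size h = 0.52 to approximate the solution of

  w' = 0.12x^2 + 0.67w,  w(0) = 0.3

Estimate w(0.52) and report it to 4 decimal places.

RK4: k1 = f(x_n, w_n); k2 = f(x_n + h/2, w_n + (h/2)·k1); k3 = f(x_n + h/2, w_n + (h/2)·k2); k4 = f(x_n + h, w_n + h·k3); w_{n+1} = w_n + (h/6)·(k1 + 2k2 + 2k3 + k4).
x=0.000000, w=0.300000:
  k1 = f(0.000000, 0.300000) = 0.201000
  k2 = f(0.260000, 0.352260) = 0.244126
  k3 = f(0.260000, 0.363473) = 0.251639
  k4 = f(0.520000, 0.430852) = 0.321119
  w ← 0.300000 + (0.52/6)·(k1 + 2k2 + 2k3 + k4) = 0.431183
w(0.52) ≈ 0.4312

0.4312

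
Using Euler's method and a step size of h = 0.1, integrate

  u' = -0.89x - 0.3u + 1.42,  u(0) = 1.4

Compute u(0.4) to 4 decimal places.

1.7300

Euler: u_{n+1} = u_n + h·f(x_n, u_n).
x=0.000000, u=1.400000: f=1.000000 → u ← 1.400000 + 0.1·1.000000 = 1.500000
x=0.100000, u=1.500000: f=0.881000 → u ← 1.500000 + 0.1·0.881000 = 1.588100
x=0.200000, u=1.588100: f=0.765570 → u ← 1.588100 + 0.1·0.765570 = 1.664657
x=0.300000, u=1.664657: f=0.653603 → u ← 1.664657 + 0.1·0.653603 = 1.730017
u(0.4) ≈ 1.7300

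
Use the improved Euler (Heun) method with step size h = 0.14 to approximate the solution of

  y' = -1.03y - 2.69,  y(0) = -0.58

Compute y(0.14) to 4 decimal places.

-0.8518

Heun: k1 = f(x_n, y_n); k2 = f(x_n + h, y_n + h·k1); y_{n+1} = y_n + (h/2)·(k1 + k2).
x=0.000000, y=-0.580000:
  k1 = f(0.000000, -0.580000) = -2.092600
  k2 = f(0.140000, -0.872964) = -1.790847
  y ← -0.580000 + (0.14/2)·(-2.092600 + (-1.790847)) = -0.851841
y(0.14) ≈ -0.8518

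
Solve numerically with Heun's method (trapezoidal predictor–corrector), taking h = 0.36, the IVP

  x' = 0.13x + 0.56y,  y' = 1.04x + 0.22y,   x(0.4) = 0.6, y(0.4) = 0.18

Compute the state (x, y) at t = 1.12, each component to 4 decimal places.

Heun on (x,y): k1 = f(t_n, state_n); k2 = f(t_n + h, state_n + h·k1); state_{n+1} = state_n + (h/2)·(k1 + k2).
0.400000: (0.600000, 0.180000)
  k1 = (0.178800, 0.663600)
  predictor → (0.664368, 0.418896)
  k2 = (0.320950, 0.783100)
  → (0.689955, 0.440406)
0.760000: (0.689955, 0.440406)
  k1 = (0.336321, 0.814442)
  predictor → (0.811031, 0.733605)
  k2 = (0.516253, 1.004865)
  → (0.843418, 0.767881)
(x(1.12), y(1.12)) ≈ (0.8434, 0.7679)

0.8434, 0.7679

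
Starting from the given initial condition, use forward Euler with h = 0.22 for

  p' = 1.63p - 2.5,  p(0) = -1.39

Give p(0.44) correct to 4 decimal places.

Euler: p_{n+1} = p_n + h·f(s_n, p_n).
s=0.000000, p=-1.390000: f=-4.765700 → p ← -1.390000 + 0.22·(-4.765700) = -2.438454
s=0.220000, p=-2.438454: f=-6.474680 → p ← -2.438454 + 0.22·(-6.474680) = -3.862884
p(0.44) ≈ -3.8629

-3.8629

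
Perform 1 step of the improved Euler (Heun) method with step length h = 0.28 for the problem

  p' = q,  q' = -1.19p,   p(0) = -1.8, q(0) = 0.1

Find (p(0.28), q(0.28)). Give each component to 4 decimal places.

-1.6880, 0.6951

Heun on (p,q): k1 = f(t_n, state_n); k2 = f(t_n + h, state_n + h·k1); state_{n+1} = state_n + (h/2)·(k1 + k2).
0.000000: (-1.800000, 0.100000)
  k1 = (0.100000, 2.142000)
  predictor → (-1.772000, 0.699760)
  k2 = (0.699760, 2.108680)
  → (-1.688034, 0.695095)
(p(0.28), q(0.28)) ≈ (-1.6880, 0.6951)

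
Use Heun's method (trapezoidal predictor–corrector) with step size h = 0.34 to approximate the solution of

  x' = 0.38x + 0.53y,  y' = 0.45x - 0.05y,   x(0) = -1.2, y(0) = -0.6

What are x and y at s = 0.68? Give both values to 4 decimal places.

Heun on (x,y): k1 = f(s_n, state_n); k2 = f(s_n + h, state_n + h·k1); state_{n+1} = state_n + (h/2)·(k1 + k2).
0.000000: (-1.200000, -0.600000)
  k1 = (-0.774000, -0.510000)
  predictor → (-1.463160, -0.773400)
  k2 = (-0.965903, -0.619752)
  → (-1.495783, -0.792058)
0.340000: (-1.495783, -0.792058)
  k1 = (-0.988188, -0.633500)
  predictor → (-1.831768, -1.007448)
  k2 = (-1.230019, -0.773923)
  → (-1.872879, -1.031320)
(x(0.68), y(0.68)) ≈ (-1.8729, -1.0313)

-1.8729, -1.0313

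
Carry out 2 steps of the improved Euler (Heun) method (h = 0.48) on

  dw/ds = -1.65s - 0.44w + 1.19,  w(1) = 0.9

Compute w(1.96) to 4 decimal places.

-0.4498

Heun: k1 = f(s_n, w_n); k2 = f(s_n + h, w_n + h·k1); w_{n+1} = w_n + (h/2)·(k1 + k2).
s=1.000000, w=0.900000:
  k1 = f(1.000000, 0.900000) = -0.856000
  k2 = f(1.480000, 0.489120) = -1.467213
  w ← 0.900000 + (0.48/2)·(-0.856000 + (-1.467213)) = 0.342429
s=1.480000, w=0.342429:
  k1 = f(1.480000, 0.342429) = -1.402669
  k2 = f(1.960000, -0.330852) = -1.898425
  w ← 0.342429 + (0.48/2)·(-1.402669 + (-1.898425)) = -0.449834
w(1.96) ≈ -0.4498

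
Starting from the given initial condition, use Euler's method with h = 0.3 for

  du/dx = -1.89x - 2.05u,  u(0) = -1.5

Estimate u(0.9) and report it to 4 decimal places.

Euler: u_{n+1} = u_n + h·f(x_n, u_n).
x=0.000000, u=-1.500000: f=3.075000 → u ← -1.500000 + 0.3·3.075000 = -0.577500
x=0.300000, u=-0.577500: f=0.616875 → u ← -0.577500 + 0.3·0.616875 = -0.392438
x=0.600000, u=-0.392438: f=-0.329503 → u ← -0.392438 + 0.3·(-0.329503) = -0.491288
u(0.9) ≈ -0.4913

-0.4913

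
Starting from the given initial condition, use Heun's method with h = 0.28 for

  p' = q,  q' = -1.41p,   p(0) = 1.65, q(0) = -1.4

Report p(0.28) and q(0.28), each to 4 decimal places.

1.1668, -1.9740

Heun on (p,q): k1 = f(t_n, state_n); k2 = f(t_n + h, state_n + h·k1); state_{n+1} = state_n + (h/2)·(k1 + k2).
0.000000: (1.650000, -1.400000)
  k1 = (-1.400000, -2.326500)
  predictor → (1.258000, -2.051420)
  k2 = (-2.051420, -1.773780)
  → (1.166801, -1.974039)
(p(0.28), q(0.28)) ≈ (1.1668, -1.9740)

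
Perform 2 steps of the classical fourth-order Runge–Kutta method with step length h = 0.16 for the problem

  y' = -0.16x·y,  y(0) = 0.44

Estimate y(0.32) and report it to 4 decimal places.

0.4364

RK4: k1 = f(x_n, y_n); k2 = f(x_n + h/2, y_n + (h/2)·k1); k3 = f(x_n + h/2, y_n + (h/2)·k2); k4 = f(x_n + h, y_n + h·k3); y_{n+1} = y_n + (h/6)·(k1 + 2k2 + 2k3 + k4).
x=0.000000, y=0.440000:
  k1 = f(0.000000, 0.440000) = 0.000000
  k2 = f(0.080000, 0.440000) = -0.005632
  k3 = f(0.080000, 0.439549) = -0.005626
  k4 = f(0.160000, 0.439100) = -0.011241
  y ← 0.440000 + (0.16/6)·(k1 + 2k2 + 2k3 + k4) = 0.439100
x=0.160000, y=0.439100:
  k1 = f(0.160000, 0.439100) = -0.011241
  k2 = f(0.240000, 0.438201) = -0.016827
  k3 = f(0.240000, 0.437754) = -0.016810
  k4 = f(0.320000, 0.436410) = -0.022344
  y ← 0.439100 + (0.16/6)·(k1 + 2k2 + 2k3 + k4) = 0.436410
y(0.32) ≈ 0.4364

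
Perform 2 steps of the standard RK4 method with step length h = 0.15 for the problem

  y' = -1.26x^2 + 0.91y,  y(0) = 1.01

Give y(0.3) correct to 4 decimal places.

RK4: k1 = f(x_n, y_n); k2 = f(x_n + h/2, y_n + (h/2)·k1); k3 = f(x_n + h/2, y_n + (h/2)·k2); k4 = f(x_n + h, y_n + h·k3); y_{n+1} = y_n + (h/6)·(k1 + 2k2 + 2k3 + k4).
x=0.000000, y=1.010000:
  k1 = f(0.000000, 1.010000) = 0.919100
  k2 = f(0.075000, 1.078933) = 0.974741
  k3 = f(0.075000, 1.083106) = 0.978539
  k4 = f(0.150000, 1.156781) = 1.024321
  y ← 1.010000 + (0.15/6)·(k1 + 2k2 + 2k3 + k4) = 1.156249
x=0.150000, y=1.156249:
  k1 = f(0.150000, 1.156249) = 1.023837
  k2 = f(0.225000, 1.233037) = 1.058276
  k3 = f(0.225000, 1.235620) = 1.060627
  k4 = f(0.300000, 1.315344) = 1.083563
  y ← 1.156249 + (0.15/6)·(k1 + 2k2 + 2k3 + k4) = 1.314880
y(0.3) ≈ 1.3149

1.3149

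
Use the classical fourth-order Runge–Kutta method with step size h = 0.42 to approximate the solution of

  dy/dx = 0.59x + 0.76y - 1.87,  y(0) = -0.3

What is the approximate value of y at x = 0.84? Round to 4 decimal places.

-2.5057

RK4: k1 = f(x_n, y_n); k2 = f(x_n + h/2, y_n + (h/2)·k1); k3 = f(x_n + h/2, y_n + (h/2)·k2); k4 = f(x_n + h, y_n + h·k3); y_{n+1} = y_n + (h/6)·(k1 + 2k2 + 2k3 + k4).
x=0.000000, y=-0.300000:
  k1 = f(0.000000, -0.300000) = -2.098000
  k2 = f(0.210000, -0.740580) = -2.308941
  k3 = f(0.210000, -0.784878) = -2.342607
  k4 = f(0.420000, -1.283895) = -2.597960
  y ← -0.300000 + (0.42/6)·(k1 + 2k2 + 2k3 + k4) = -1.279934
x=0.420000, y=-1.279934:
  k1 = f(0.420000, -1.279934) = -2.594950
  k2 = f(0.630000, -1.824873) = -2.885204
  k3 = f(0.630000, -1.885827) = -2.931528
  k4 = f(0.840000, -2.511176) = -3.282894
  y ← -1.279934 + (0.42/6)·(k1 + 2k2 + 2k3 + k4) = -2.505725
y(0.84) ≈ -2.5057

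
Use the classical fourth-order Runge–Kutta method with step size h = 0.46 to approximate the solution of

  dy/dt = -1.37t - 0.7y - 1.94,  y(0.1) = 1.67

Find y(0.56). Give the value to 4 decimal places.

0.2629

RK4: k1 = f(t_n, y_n); k2 = f(t_n + h/2, y_n + (h/2)·k1); k3 = f(t_n + h/2, y_n + (h/2)·k2); k4 = f(t_n + h, y_n + h·k3); y_{n+1} = y_n + (h/6)·(k1 + 2k2 + 2k3 + k4).
t=0.100000, y=1.670000:
  k1 = f(0.100000, 1.670000) = -3.246000
  k2 = f(0.330000, 0.923420) = -3.038494
  k3 = f(0.330000, 0.971146) = -3.071902
  k4 = f(0.560000, 0.256925) = -2.887047
  y ← 1.670000 + (0.46/6)·(k1 + 2k2 + 2k3 + k4) = 0.262872
y(0.56) ≈ 0.2629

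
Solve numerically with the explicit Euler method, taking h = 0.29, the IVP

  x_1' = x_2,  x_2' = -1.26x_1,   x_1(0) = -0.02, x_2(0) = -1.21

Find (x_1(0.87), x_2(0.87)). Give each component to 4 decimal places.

Euler on (x_1,x_2): x_1_{n+1} = x_1_n + h·x_1', x_2_{n+1} = x_2_n + h·x_2'.
0.000000: (-0.020000, -1.210000); f=(-1.210000, 0.025200) → (-0.370900, -1.202692)
0.290000: (-0.370900, -1.202692); f=(-1.202692, 0.467334) → (-0.719681, -1.067165)
0.580000: (-0.719681, -1.067165); f=(-1.067165, 0.906798) → (-1.029159, -0.804194)
(x_1(0.87), x_2(0.87)) ≈ (-1.0292, -0.8042)

-1.0292, -0.8042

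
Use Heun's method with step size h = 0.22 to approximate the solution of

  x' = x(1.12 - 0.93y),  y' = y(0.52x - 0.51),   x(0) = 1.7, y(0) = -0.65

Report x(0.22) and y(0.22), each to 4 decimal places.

Heun on (x,y): k1 = f(t_n, state_n); k2 = f(t_n + h, state_n + h·k1); state_{n+1} = state_n + (h/2)·(k1 + k2).
0.000000: (1.700000, -0.650000)
  k1 = (2.931650, -0.243100)
  predictor → (2.344963, -0.703482)
  k2 = (4.160523, -0.499037)
  → (2.480139, -0.731635)
(x(0.22), y(0.22)) ≈ (2.4801, -0.7316)

2.4801, -0.7316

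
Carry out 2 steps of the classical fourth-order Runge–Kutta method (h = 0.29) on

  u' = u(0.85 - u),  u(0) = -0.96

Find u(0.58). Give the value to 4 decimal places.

-5.4054

RK4: k1 = f(x_n, u_n); k2 = f(x_n + h/2, u_n + (h/2)·k1); k3 = f(x_n + h/2, u_n + (h/2)·k2); k4 = f(x_n + h, u_n + h·k3); u_{n+1} = u_n + (h/6)·(k1 + 2k2 + 2k3 + k4).
x=0.000000, u=-0.960000:
  k1 = f(0.000000, -0.960000) = -1.737600
  k2 = f(0.145000, -1.211952) = -2.498987
  k3 = f(0.145000, -1.322353) = -2.872618
  k4 = f(0.290000, -1.793059) = -4.739161
  u ← -0.960000 + (0.29/6)·(k1 + 2k2 + 2k3 + k4) = -1.792299
x=0.290000, u=-1.792299:
  k1 = f(0.290000, -1.792299) = -4.735788
  k2 = f(0.435000, -2.478988) = -8.252520
  k3 = f(0.435000, -2.988914) = -11.474184
  k4 = f(0.580000, -5.119812) = -30.564315
  u ← -1.792299 + (0.29/6)·(k1 + 2k2 + 2k3 + k4) = -5.405385
u(0.58) ≈ -5.4054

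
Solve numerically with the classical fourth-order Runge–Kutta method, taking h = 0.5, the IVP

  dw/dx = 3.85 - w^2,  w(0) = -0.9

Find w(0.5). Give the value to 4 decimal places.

RK4: k1 = f(x_n, w_n); k2 = f(x_n + h/2, w_n + (h/2)·k1); k3 = f(x_n + h/2, w_n + (h/2)·k2); k4 = f(x_n + h, w_n + h·k3); w_{n+1} = w_n + (h/6)·(k1 + 2k2 + 2k3 + k4).
x=0.000000, w=-0.900000:
  k1 = f(0.000000, -0.900000) = 3.040000
  k2 = f(0.250000, -0.140000) = 3.830400
  k3 = f(0.250000, 0.057600) = 3.846682
  k4 = f(0.500000, 1.023341) = 2.802773
  w ← -0.900000 + (0.5/6)·(k1 + 2k2 + 2k3 + k4) = 0.866411
w(0.5) ≈ 0.8664

0.8664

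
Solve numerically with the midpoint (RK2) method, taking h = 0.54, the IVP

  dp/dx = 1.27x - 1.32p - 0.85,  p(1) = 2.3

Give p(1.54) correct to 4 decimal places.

1.5760

Midpoint: k1 = f(x_n, p_n); k2 = f(x_n + h/2, p_n + (h/2)·k1); p_{n+1} = p_n + h·k2.
x=1.000000, p=2.300000:
  k1 = f(1.000000, 2.300000) = -2.616000
  k2 = f(1.270000, 1.593680) = -1.340758
  p ← 2.300000 + 0.54·(-1.340758) = 1.575991
p(1.54) ≈ 1.5760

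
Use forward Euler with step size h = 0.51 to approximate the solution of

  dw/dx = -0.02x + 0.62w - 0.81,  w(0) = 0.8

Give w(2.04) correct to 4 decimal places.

-0.2518

Euler: w_{n+1} = w_n + h·f(x_n, w_n).
x=0.000000, w=0.800000: f=-0.314000 → w ← 0.800000 + 0.51·(-0.314000) = 0.639860
x=0.510000, w=0.639860: f=-0.423487 → w ← 0.639860 + 0.51·(-0.423487) = 0.423882
x=1.020000, w=0.423882: f=-0.567593 → w ← 0.423882 + 0.51·(-0.567593) = 0.134409
x=1.530000, w=0.134409: f=-0.757266 → w ← 0.134409 + 0.51·(-0.757266) = -0.251797
w(2.04) ≈ -0.2518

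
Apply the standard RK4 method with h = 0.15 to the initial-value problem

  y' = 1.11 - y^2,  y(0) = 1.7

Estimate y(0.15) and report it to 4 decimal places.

RK4: k1 = f(x_n, y_n); k2 = f(x_n + h/2, y_n + (h/2)·k1); k3 = f(x_n + h/2, y_n + (h/2)·k2); k4 = f(x_n + h, y_n + h·k3); y_{n+1} = y_n + (h/6)·(k1 + 2k2 + 2k3 + k4).
x=0.000000, y=1.700000:
  k1 = f(0.000000, 1.700000) = -1.780000
  k2 = f(0.075000, 1.566500) = -1.343922
  k3 = f(0.075000, 1.599206) = -1.447459
  k4 = f(0.150000, 1.482881) = -1.088936
  y ← 1.700000 + (0.15/6)·(k1 + 2k2 + 2k3 + k4) = 1.488708
y(0.15) ≈ 1.4887

1.4887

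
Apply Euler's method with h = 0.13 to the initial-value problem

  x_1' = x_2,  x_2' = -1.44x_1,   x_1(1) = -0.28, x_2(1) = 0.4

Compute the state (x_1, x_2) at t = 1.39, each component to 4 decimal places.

-0.1048, 0.5268

Euler on (x_1,x_2): x_1_{n+1} = x_1_n + h·x_1', x_2_{n+1} = x_2_n + h·x_2'.
1.000000: (-0.280000, 0.400000); f=(0.400000, 0.403200) → (-0.228000, 0.452416)
1.130000: (-0.228000, 0.452416); f=(0.452416, 0.328320) → (-0.169186, 0.495098)
1.260000: (-0.169186, 0.495098); f=(0.495098, 0.243628) → (-0.104823, 0.526769)
(x_1(1.39), x_2(1.39)) ≈ (-0.1048, 0.5268)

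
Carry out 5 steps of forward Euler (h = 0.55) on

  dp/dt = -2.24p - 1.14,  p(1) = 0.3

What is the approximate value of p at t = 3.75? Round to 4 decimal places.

Euler: p_{n+1} = p_n + h·f(t_n, p_n).
t=1.000000, p=0.300000: f=-1.812000 → p ← 0.300000 + 0.55·(-1.812000) = -0.696600
t=1.550000, p=-0.696600: f=0.420384 → p ← -0.696600 + 0.55·0.420384 = -0.465389
t=2.100000, p=-0.465389: f=-0.097529 → p ← -0.465389 + 0.55·(-0.097529) = -0.519030
t=2.650000, p=-0.519030: f=0.022627 → p ← -0.519030 + 0.55·0.022627 = -0.506585
t=3.200000, p=-0.506585: f=-0.005249 → p ← -0.506585 + 0.55·(-0.005249) = -0.509472
p(3.75) ≈ -0.5095

-0.5095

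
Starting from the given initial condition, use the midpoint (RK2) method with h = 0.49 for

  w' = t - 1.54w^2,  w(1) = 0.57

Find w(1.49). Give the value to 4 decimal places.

0.8183

Midpoint: k1 = f(t_n, w_n); k2 = f(t_n + h/2, w_n + (h/2)·k1); w_{n+1} = w_n + h·k2.
t=1.000000, w=0.570000:
  k1 = f(1.000000, 0.570000) = 0.499654
  k2 = f(1.245000, 0.692415) = 0.506664
  w ← 0.570000 + 0.49·0.506664 = 0.818265
w(1.49) ≈ 0.8183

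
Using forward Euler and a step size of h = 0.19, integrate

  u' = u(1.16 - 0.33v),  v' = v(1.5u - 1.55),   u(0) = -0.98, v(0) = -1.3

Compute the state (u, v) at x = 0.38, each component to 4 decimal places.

Euler on (u,v): u_{n+1} = u_n + h·u', v_{n+1} = v_n + h·v'.
0.000000: (-0.980000, -1.300000); f=(-1.557220, 3.926000) → (-1.275872, -0.554060)
0.190000: (-1.275872, -0.554060); f=(-1.713291, 1.919157) → (-1.601397, -0.189420)
(u(0.38), v(0.38)) ≈ (-1.6014, -0.1894)

-1.6014, -0.1894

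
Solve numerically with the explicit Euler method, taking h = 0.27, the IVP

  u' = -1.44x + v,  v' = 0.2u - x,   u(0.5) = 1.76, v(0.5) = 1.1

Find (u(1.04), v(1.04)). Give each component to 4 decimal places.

1.8494, 0.9527

Euler on (u,v): u_{n+1} = u_n + h·u', v_{n+1} = v_n + h·v'.
0.500000: (1.760000, 1.100000); f=(0.380000, -0.148000) → (1.862600, 1.060040)
0.770000: (1.862600, 1.060040); f=(-0.048760, -0.397480) → (1.849435, 0.952720)
(u(1.04), v(1.04)) ≈ (1.8494, 0.9527)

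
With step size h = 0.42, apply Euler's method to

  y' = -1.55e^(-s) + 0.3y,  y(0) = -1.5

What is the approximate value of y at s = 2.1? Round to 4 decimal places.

-5.0578

Euler: y_{n+1} = y_n + h·f(s_n, y_n).
s=0.000000, y=-1.500000: f=-2.000000 → y ← -1.500000 + 0.42·(-2.000000) = -2.340000
s=0.420000, y=-2.340000: f=-1.720423 → y ← -2.340000 + 0.42·(-1.720423) = -3.062577
s=0.840000, y=-3.062577: f=-1.587925 → y ← -3.062577 + 0.42·(-1.587925) = -3.729506
s=1.260000, y=-3.729506: f=-1.558515 → y ← -3.729506 + 0.42·(-1.558515) = -4.384082
s=1.680000, y=-4.384082: f=-1.604104 → y ← -4.384082 + 0.42·(-1.604104) = -5.057806
y(2.1) ≈ -5.0578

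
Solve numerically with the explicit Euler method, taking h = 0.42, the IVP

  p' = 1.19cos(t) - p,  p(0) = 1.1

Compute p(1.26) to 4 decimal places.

Euler: p_{n+1} = p_n + h·f(t_n, p_n).
t=0.000000, p=1.100000: f=0.090000 → p ← 1.100000 + 0.42·0.090000 = 1.137800
t=0.420000, p=1.137800: f=-0.051224 → p ← 1.137800 + 0.42·(-0.051224) = 1.116286
t=0.840000, p=1.116286: f=-0.322005 → p ← 1.116286 + 0.42·(-0.322005) = 0.981044
p(1.26) ≈ 0.9810

0.9810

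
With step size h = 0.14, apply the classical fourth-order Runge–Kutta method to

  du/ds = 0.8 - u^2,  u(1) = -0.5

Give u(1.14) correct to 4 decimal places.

-0.4177

RK4: k1 = f(s_n, u_n); k2 = f(s_n + h/2, u_n + (h/2)·k1); k3 = f(s_n + h/2, u_n + (h/2)·k2); k4 = f(s_n + h, u_n + h·k3); u_{n+1} = u_n + (h/6)·(k1 + 2k2 + 2k3 + k4).
s=1.000000, u=-0.500000:
  k1 = f(1.000000, -0.500000) = 0.550000
  k2 = f(1.070000, -0.461500) = 0.587018
  k3 = f(1.070000, -0.458909) = 0.589403
  k4 = f(1.140000, -0.417484) = 0.625707
  u ← -0.500000 + (0.14/6)·(k1 + 2k2 + 2k3 + k4) = -0.417667
u(1.14) ≈ -0.4177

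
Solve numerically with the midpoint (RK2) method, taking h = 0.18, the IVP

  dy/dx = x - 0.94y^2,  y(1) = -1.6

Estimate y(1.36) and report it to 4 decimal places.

-2.4329

Midpoint: k1 = f(x_n, y_n); k2 = f(x_n + h/2, y_n + (h/2)·k1); y_{n+1} = y_n + h·k2.
x=1.000000, y=-1.600000:
  k1 = f(1.000000, -1.600000) = -1.406400
  k2 = f(1.090000, -1.726576) = -1.712201
  y ← -1.600000 + 0.18·(-1.712201) = -1.908196
x=1.180000, y=-1.908196:
  k1 = f(1.180000, -1.908196) = -2.242740
  k2 = f(1.270000, -2.110043) = -2.915143
  y ← -1.908196 + 0.18·(-2.915143) = -2.432922
y(1.36) ≈ -2.4329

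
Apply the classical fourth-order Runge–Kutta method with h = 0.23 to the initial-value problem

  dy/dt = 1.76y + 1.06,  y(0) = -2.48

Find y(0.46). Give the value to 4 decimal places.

RK4: k1 = f(t_n, y_n); k2 = f(t_n + h/2, y_n + (h/2)·k1); k3 = f(t_n + h/2, y_n + (h/2)·k2); k4 = f(t_n + h, y_n + h·k3); y_{n+1} = y_n + (h/6)·(k1 + 2k2 + 2k3 + k4).
t=0.000000, y=-2.480000:
  k1 = f(0.000000, -2.480000) = -3.304800
  k2 = f(0.115000, -2.860052) = -3.973692
  k3 = f(0.115000, -2.936975) = -4.109075
  k4 = f(0.230000, -3.425087) = -4.968154
  y ← -2.480000 + (0.23/6)·(k1 + 2k2 + 2k3 + k4) = -3.416809
t=0.230000, y=-3.416809:
  k1 = f(0.230000, -3.416809) = -4.953583
  k2 = f(0.345000, -3.986471) = -5.956189
  k3 = f(0.345000, -4.101770) = -6.159116
  k4 = f(0.460000, -4.833405) = -7.446793
  y ← -3.416809 + (0.23/6)·(k1 + 2k2 + 2k3 + k4) = -4.820996
y(0.46) ≈ -4.8210

-4.8210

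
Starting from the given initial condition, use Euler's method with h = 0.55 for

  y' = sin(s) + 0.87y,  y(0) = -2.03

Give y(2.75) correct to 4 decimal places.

-11.0859

Euler: y_{n+1} = y_n + h·f(s_n, y_n).
s=0.000000, y=-2.030000: f=-1.766100 → y ← -2.030000 + 0.55·(-1.766100) = -3.001355
s=0.550000, y=-3.001355: f=-2.088492 → y ← -3.001355 + 0.55·(-2.088492) = -4.150025
s=1.100000, y=-4.150025: f=-2.719315 → y ← -4.150025 + 0.55·(-2.719315) = -5.645648
s=1.650000, y=-5.645648: f=-3.914849 → y ← -5.645648 + 0.55·(-3.914849) = -7.798816
s=2.200000, y=-7.798816: f=-5.976473 → y ← -7.798816 + 0.55·(-5.976473) = -11.085876
y(2.75) ≈ -11.0859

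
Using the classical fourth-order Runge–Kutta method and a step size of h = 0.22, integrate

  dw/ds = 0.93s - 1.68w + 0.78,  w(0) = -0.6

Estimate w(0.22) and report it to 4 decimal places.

-0.2512

RK4: k1 = f(s_n, w_n); k2 = f(s_n + h/2, w_n + (h/2)·k1); k3 = f(s_n + h/2, w_n + (h/2)·k2); k4 = f(s_n + h, w_n + h·k3); w_{n+1} = w_n + (h/6)·(k1 + 2k2 + 2k3 + k4).
s=0.000000, w=-0.600000:
  k1 = f(0.000000, -0.600000) = 1.788000
  k2 = f(0.110000, -0.403320) = 1.559878
  k3 = f(0.110000, -0.428413) = 1.602035
  k4 = f(0.220000, -0.247552) = 1.400488
  w ← -0.600000 + (0.22/6)·(k1 + 2k2 + 2k3 + k4) = -0.251215
w(0.22) ≈ -0.2512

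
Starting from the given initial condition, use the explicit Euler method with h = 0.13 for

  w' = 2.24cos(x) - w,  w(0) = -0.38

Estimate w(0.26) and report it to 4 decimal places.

0.2545

Euler: w_{n+1} = w_n + h·f(x_n, w_n).
x=0.000000, w=-0.380000: f=2.620000 → w ← -0.380000 + 0.13·2.620000 = -0.039400
x=0.130000, w=-0.039400: f=2.260499 → w ← -0.039400 + 0.13·2.260499 = 0.254465
w(0.26) ≈ 0.2545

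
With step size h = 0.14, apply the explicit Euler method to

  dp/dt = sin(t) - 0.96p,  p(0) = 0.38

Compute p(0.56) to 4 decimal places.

0.3185

Euler: p_{n+1} = p_n + h·f(t_n, p_n).
t=0.000000, p=0.380000: f=-0.364800 → p ← 0.380000 + 0.14·(-0.364800) = 0.328928
t=0.140000, p=0.328928: f=-0.176228 → p ← 0.328928 + 0.14·(-0.176228) = 0.304256
t=0.280000, p=0.304256: f=-0.015730 → p ← 0.304256 + 0.14·(-0.015730) = 0.302054
t=0.420000, p=0.302054: f=0.117789 → p ← 0.302054 + 0.14·0.117789 = 0.318544
p(0.56) ≈ 0.3185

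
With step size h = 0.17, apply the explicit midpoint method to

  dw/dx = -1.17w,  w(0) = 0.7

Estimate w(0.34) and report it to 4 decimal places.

0.4717

Midpoint: k1 = f(x_n, w_n); k2 = f(x_n + h/2, w_n + (h/2)·k1); w_{n+1} = w_n + h·k2.
x=0.000000, w=0.700000:
  k1 = f(0.000000, 0.700000) = -0.819000
  k2 = f(0.085000, 0.630385) = -0.737550
  w ← 0.700000 + 0.17·(-0.737550) = 0.574616
x=0.170000, w=0.574616:
  k1 = f(0.170000, 0.574616) = -0.672301
  k2 = f(0.255000, 0.517471) = -0.605441
  w ← 0.574616 + 0.17·(-0.605441) = 0.471691
w(0.34) ≈ 0.4717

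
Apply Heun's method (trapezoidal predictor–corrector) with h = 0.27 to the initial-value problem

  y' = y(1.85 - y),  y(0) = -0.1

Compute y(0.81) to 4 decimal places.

Heun: k1 = f(t_n, y_n); k2 = f(t_n + h, y_n + h·k1); y_{n+1} = y_n + (h/2)·(k1 + k2).
t=0.000000, y=-0.100000:
  k1 = f(0.000000, -0.100000) = -0.195000
  k2 = f(0.270000, -0.152650) = -0.305705
  y ← -0.100000 + (0.27/2)·(-0.195000 + (-0.305705)) = -0.167595
t=0.270000, y=-0.167595:
  k1 = f(0.270000, -0.167595) = -0.338139
  k2 = f(0.540000, -0.258893) = -0.545977
  y ← -0.167595 + (0.27/2)·(-0.338139 + (-0.545977)) = -0.286951
t=0.540000, y=-0.286951:
  k1 = f(0.540000, -0.286951) = -0.613200
  k2 = f(0.810000, -0.452515) = -1.041922
  y ← -0.286951 + (0.27/2)·(-0.613200 + (-1.041922)) = -0.510392
y(0.81) ≈ -0.5104

-0.5104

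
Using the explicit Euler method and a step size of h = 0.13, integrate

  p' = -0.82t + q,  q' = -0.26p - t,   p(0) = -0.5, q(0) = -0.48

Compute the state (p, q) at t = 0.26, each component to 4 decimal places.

-0.6365, -0.4610

Euler on (p,q): p_{n+1} = p_n + h·p', q_{n+1} = q_n + h·q'.
0.000000: (-0.500000, -0.480000); f=(-0.480000, 0.130000) → (-0.562400, -0.463100)
0.130000: (-0.562400, -0.463100); f=(-0.569700, 0.016224) → (-0.636461, -0.460991)
(p(0.26), q(0.26)) ≈ (-0.6365, -0.4610)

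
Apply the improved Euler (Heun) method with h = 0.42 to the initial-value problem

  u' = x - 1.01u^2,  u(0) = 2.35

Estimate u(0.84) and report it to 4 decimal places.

1.0678

Heun: k1 = f(x_n, u_n); k2 = f(x_n + h, u_n + h·k1); u_{n+1} = u_n + (h/2)·(k1 + k2).
x=0.000000, u=2.350000:
  k1 = f(0.000000, 2.350000) = -5.577725
  k2 = f(0.420000, 0.007356) = 0.419945
  u ← 2.350000 + (0.42/2)·(-5.577725 + 0.419945) = 1.266866
x=0.420000, u=1.266866:
  k1 = f(0.420000, 1.266866) = -1.201000
  k2 = f(0.840000, 0.762446) = 0.252862
  u ← 1.266866 + (0.42/2)·(-1.201000 + 0.252862) = 1.067757
u(0.84) ≈ 1.0678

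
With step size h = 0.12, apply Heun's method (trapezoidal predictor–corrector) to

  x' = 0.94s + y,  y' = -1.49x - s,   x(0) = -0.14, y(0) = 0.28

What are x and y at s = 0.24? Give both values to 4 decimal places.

Heun on (x,y): k1 = f(s_n, state_n); k2 = f(s_n + h, state_n + h·k1); state_{n+1} = state_n + (h/2)·(k1 + k2).
0.000000: (-0.140000, 0.280000)
  k1 = (0.280000, 0.208600)
  predictor → (-0.106400, 0.305032)
  k2 = (0.417832, 0.038536)
  → (-0.098130, 0.294828)
0.120000: (-0.098130, 0.294828)
  k1 = (0.407628, 0.026214)
  predictor → (-0.049215, 0.297974)
  k2 = (0.523574, -0.166670)
  → (-0.042258, 0.286401)
(x(0.24), y(0.24)) ≈ (-0.0423, 0.2864)

-0.0423, 0.2864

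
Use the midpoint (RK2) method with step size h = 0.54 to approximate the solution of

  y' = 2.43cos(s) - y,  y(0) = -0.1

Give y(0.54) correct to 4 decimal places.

Midpoint: k1 = f(s_n, y_n); k2 = f(s_n + h/2, y_n + (h/2)·k1); y_{n+1} = y_n + h·k2.
s=0.000000, y=-0.100000:
  k1 = f(0.000000, -0.100000) = 2.530000
  k2 = f(0.270000, 0.583100) = 1.758863
  y ← -0.100000 + 0.54·1.758863 = 0.849786
y(0.54) ≈ 0.8498

0.8498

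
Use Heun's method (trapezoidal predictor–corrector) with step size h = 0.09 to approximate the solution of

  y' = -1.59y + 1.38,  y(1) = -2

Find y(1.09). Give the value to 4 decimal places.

-1.6190

Heun: k1 = f(t_n, y_n); k2 = f(t_n + h, y_n + h·k1); y_{n+1} = y_n + (h/2)·(k1 + k2).
t=1.000000, y=-2.000000:
  k1 = f(1.000000, -2.000000) = 4.560000
  k2 = f(1.090000, -1.589600) = 3.907464
  y ← -2.000000 + (0.09/2)·(4.560000 + 3.907464) = -1.618964
y(1.09) ≈ -1.6190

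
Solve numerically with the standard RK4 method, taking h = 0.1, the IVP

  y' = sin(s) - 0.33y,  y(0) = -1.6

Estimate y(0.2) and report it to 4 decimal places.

-1.4783

RK4: k1 = f(s_n, y_n); k2 = f(s_n + h/2, y_n + (h/2)·k1); k3 = f(s_n + h/2, y_n + (h/2)·k2); k4 = f(s_n + h, y_n + h·k3); y_{n+1} = y_n + (h/6)·(k1 + 2k2 + 2k3 + k4).
s=0.000000, y=-1.600000:
  k1 = f(0.000000, -1.600000) = 0.528000
  k2 = f(0.050000, -1.573600) = 0.569267
  k3 = f(0.050000, -1.571537) = 0.568586
  k4 = f(0.100000, -1.543141) = 0.609070
  y ← -1.600000 + (0.1/6)·(k1 + 2k2 + 2k3 + k4) = -1.543120
s=0.100000, y=-1.543120:
  k1 = f(0.100000, -1.543120) = 0.609063
  k2 = f(0.150000, -1.512667) = 0.648618
  k3 = f(0.150000, -1.510689) = 0.647966
  k4 = f(0.200000, -1.478324) = 0.686516
  y ← -1.543120 + (0.1/6)·(k1 + 2k2 + 2k3 + k4) = -1.478308
y(0.2) ≈ -1.4783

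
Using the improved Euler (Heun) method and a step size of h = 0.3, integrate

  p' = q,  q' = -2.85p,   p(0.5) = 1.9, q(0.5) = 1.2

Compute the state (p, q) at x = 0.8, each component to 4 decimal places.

2.0163, -0.5784

Heun on (p,q): k1 = f(x_n, state_n); k2 = f(x_n + h, state_n + h·k1); state_{n+1} = state_n + (h/2)·(k1 + k2).
0.500000: (1.900000, 1.200000)
  k1 = (1.200000, -5.415000)
  predictor → (2.260000, -0.424500)
  k2 = (-0.424500, -6.441000)
  → (2.016325, -0.578400)
(p(0.8), q(0.8)) ≈ (2.0163, -0.5784)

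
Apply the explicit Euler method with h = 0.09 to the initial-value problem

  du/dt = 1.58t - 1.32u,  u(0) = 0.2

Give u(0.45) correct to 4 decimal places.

0.2199

Euler: u_{n+1} = u_n + h·f(t_n, u_n).
t=0.000000, u=0.200000: f=-0.264000 → u ← 0.200000 + 0.09·(-0.264000) = 0.176240
t=0.090000, u=0.176240: f=-0.090437 → u ← 0.176240 + 0.09·(-0.090437) = 0.168101
t=0.180000, u=0.168101: f=0.062507 → u ← 0.168101 + 0.09·0.062507 = 0.173726
t=0.270000, u=0.173726: f=0.197281 → u ← 0.173726 + 0.09·0.197281 = 0.191482
t=0.360000, u=0.191482: f=0.316044 → u ← 0.191482 + 0.09·0.316044 = 0.219926
u(0.45) ≈ 0.2199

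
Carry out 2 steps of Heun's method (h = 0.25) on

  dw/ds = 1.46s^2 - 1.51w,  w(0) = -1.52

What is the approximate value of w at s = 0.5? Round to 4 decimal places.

Heun: k1 = f(s_n, w_n); k2 = f(s_n + h, w_n + h·k1); w_{n+1} = w_n + (h/2)·(k1 + k2).
s=0.000000, w=-1.520000:
  k1 = f(0.000000, -1.520000) = 2.295200
  k2 = f(0.250000, -0.946200) = 1.520012
  w ← -1.520000 + (0.25/2)·(2.295200 + 1.520012) = -1.043099
s=0.250000, w=-1.043099:
  k1 = f(0.250000, -1.043099) = 1.666329
  k2 = f(0.500000, -0.626516) = 1.311040
  w ← -1.043099 + (0.25/2)·(1.666329 + 1.311040) = -0.670927
w(0.5) ≈ -0.6709

-0.6709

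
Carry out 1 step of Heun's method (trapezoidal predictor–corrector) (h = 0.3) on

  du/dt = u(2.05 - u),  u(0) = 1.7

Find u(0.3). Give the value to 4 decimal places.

1.8376

Heun: k1 = f(t_n, u_n); k2 = f(t_n + h, u_n + h·k1); u_{n+1} = u_n + (h/2)·(k1 + k2).
t=0.000000, u=1.700000:
  k1 = f(0.000000, 1.700000) = 0.595000
  k2 = f(0.300000, 1.878500) = 0.322163
  u ← 1.700000 + (0.3/2)·(0.595000 + 0.322163) = 1.837574
u(0.3) ≈ 1.8376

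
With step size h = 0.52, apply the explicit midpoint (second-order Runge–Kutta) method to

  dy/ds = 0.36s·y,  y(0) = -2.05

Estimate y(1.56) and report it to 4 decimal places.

Midpoint: k1 = f(s_n, y_n); k2 = f(s_n + h/2, y_n + (h/2)·k1); y_{n+1} = y_n + h·k2.
s=0.000000, y=-2.050000:
  k1 = f(0.000000, -2.050000) = 0.000000
  k2 = f(0.260000, -2.050000) = -0.191880
  y ← -2.050000 + 0.52·(-0.191880) = -2.149778
s=0.520000, y=-2.149778:
  k1 = f(0.520000, -2.149778) = -0.402438
  k2 = f(0.780000, -2.254412) = -0.633039
  y ← -2.149778 + 0.52·(-0.633039) = -2.478958
s=1.040000, y=-2.478958:
  k1 = f(1.040000, -2.478958) = -0.928122
  k2 = f(1.300000, -2.720269) = -1.273086
  y ← -2.478958 + 0.52·(-1.273086) = -3.140963
y(1.56) ≈ -3.1410

-3.1410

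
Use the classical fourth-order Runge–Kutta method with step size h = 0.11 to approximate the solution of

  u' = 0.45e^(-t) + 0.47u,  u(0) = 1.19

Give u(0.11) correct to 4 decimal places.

1.3013

RK4: k1 = f(t_n, u_n); k2 = f(t_n + h/2, u_n + (h/2)·k1); k3 = f(t_n + h/2, u_n + (h/2)·k2); k4 = f(t_n + h, u_n + h·k3); u_{n+1} = u_n + (h/6)·(k1 + 2k2 + 2k3 + k4).
t=0.000000, u=1.190000:
  k1 = f(0.000000, 1.190000) = 1.009300
  k2 = f(0.055000, 1.245511) = 1.011309
  k3 = f(0.055000, 1.245622) = 1.011361
  k4 = f(0.110000, 1.301250) = 1.014713
  u ← 1.190000 + (0.11/6)·(k1 + 2k2 + 2k3 + k4) = 1.301271
u(0.11) ≈ 1.3013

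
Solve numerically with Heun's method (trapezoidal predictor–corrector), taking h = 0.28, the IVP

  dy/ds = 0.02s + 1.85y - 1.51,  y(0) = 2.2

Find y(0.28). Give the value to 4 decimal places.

Heun: k1 = f(s_n, y_n); k2 = f(s_n + h, y_n + h·k1); y_{n+1} = y_n + (h/2)·(k1 + k2).
s=0.000000, y=2.200000:
  k1 = f(0.000000, 2.200000) = 2.560000
  k2 = f(0.280000, 2.916800) = 3.891680
  y ← 2.200000 + (0.28/2)·(2.560000 + 3.891680) = 3.103235
y(0.28) ≈ 3.1032

3.1032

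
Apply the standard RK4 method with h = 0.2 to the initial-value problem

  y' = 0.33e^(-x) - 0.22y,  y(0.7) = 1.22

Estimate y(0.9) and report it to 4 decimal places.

1.1965

RK4: k1 = f(x_n, y_n); k2 = f(x_n + h/2, y_n + (h/2)·k1); k3 = f(x_n + h/2, y_n + (h/2)·k2); k4 = f(x_n + h, y_n + h·k3); y_{n+1} = y_n + (h/6)·(k1 + 2k2 + 2k3 + k4).
x=0.700000, y=1.220000:
  k1 = f(0.700000, 1.220000) = -0.104527
  k2 = f(0.800000, 1.209547) = -0.117822
  k3 = f(0.800000, 1.208218) = -0.117529
  k4 = f(0.900000, 1.196494) = -0.129061
  y ← 1.220000 + (0.2/6)·(k1 + 2k2 + 2k3 + k4) = 1.196524
y(0.9) ≈ 1.1965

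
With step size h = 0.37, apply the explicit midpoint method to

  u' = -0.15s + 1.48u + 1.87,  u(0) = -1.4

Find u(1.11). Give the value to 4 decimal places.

Midpoint: k1 = f(s_n, u_n); k2 = f(s_n + h/2, u_n + (h/2)·k1); u_{n+1} = u_n + h·k2.
s=0.000000, u=-1.400000:
  k1 = f(0.000000, -1.400000) = -0.202000
  k2 = f(0.185000, -1.437370) = -0.285058
  u ← -1.400000 + 0.37·(-0.285058) = -1.505471
s=0.370000, u=-1.505471:
  k1 = f(0.370000, -1.505471) = -0.413598
  k2 = f(0.555000, -1.581987) = -0.554591
  u ← -1.505471 + 0.37·(-0.554591) = -1.710670
s=0.740000, u=-1.710670:
  k1 = f(0.740000, -1.710670) = -0.772791
  k2 = f(0.925000, -1.853636) = -1.012132
  u ← -1.710670 + 0.37·(-1.012132) = -2.085159
u(1.11) ≈ -2.0852

-2.0852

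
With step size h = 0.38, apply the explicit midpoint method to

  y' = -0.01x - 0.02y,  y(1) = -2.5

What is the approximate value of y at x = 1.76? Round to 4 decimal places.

Midpoint: k1 = f(x_n, y_n); k2 = f(x_n + h/2, y_n + (h/2)·k1); y_{n+1} = y_n + h·k2.
x=1.000000, y=-2.500000:
  k1 = f(1.000000, -2.500000) = 0.040000
  k2 = f(1.190000, -2.492400) = 0.037948
  y ← -2.500000 + 0.38·0.037948 = -2.485580
x=1.380000, y=-2.485580:
  k1 = f(1.380000, -2.485580) = 0.035912
  k2 = f(1.570000, -2.478757) = 0.033875
  y ← -2.485580 + 0.38·0.033875 = -2.472707
y(1.76) ≈ -2.4727

-2.4727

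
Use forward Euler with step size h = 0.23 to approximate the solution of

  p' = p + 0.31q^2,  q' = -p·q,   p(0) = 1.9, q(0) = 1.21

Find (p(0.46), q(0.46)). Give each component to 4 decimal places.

3.0360, 0.2987

Euler on (p,q): p_{n+1} = p_n + h·p', q_{n+1} = q_n + h·q'.
0.000000: (1.900000, 1.210000); f=(2.353871, -2.299000) → (2.441390, 0.681230)
0.230000: (2.441390, 0.681230); f=(2.585253, -1.663148) → (3.035999, 0.298706)
(p(0.46), q(0.46)) ≈ (3.0360, 0.2987)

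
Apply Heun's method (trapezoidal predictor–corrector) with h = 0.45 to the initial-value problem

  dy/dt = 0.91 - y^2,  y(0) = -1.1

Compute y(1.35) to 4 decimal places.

Heun: k1 = f(t_n, y_n); k2 = f(t_n + h, y_n + h·k1); y_{n+1} = y_n + (h/2)·(k1 + k2).
t=0.000000, y=-1.100000:
  k1 = f(0.000000, -1.100000) = -0.300000
  k2 = f(0.450000, -1.235000) = -0.615225
  y ← -1.100000 + (0.45/2)·(-0.300000 + (-0.615225)) = -1.305926
t=0.450000, y=-1.305926:
  k1 = f(0.450000, -1.305926) = -0.795442
  k2 = f(0.900000, -1.663874) = -1.858478
  y ← -1.305926 + (0.45/2)·(-0.795442 + (-1.858478)) = -1.903058
t=0.900000, y=-1.903058:
  k1 = f(0.900000, -1.903058) = -2.711628
  k2 = f(1.350000, -3.123290) = -8.844942
  y ← -1.903058 + (0.45/2)·(-2.711628 + (-8.844942)) = -4.503286
y(1.35) ≈ -4.5033

-4.5033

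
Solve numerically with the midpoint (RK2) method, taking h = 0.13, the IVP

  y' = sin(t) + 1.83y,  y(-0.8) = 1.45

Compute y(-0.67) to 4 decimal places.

Midpoint: k1 = f(t_n, y_n); k2 = f(t_n + h/2, y_n + (h/2)·k1); y_{n+1} = y_n + h·k2.
t=-0.800000, y=1.450000:
  k1 = f(-0.800000, 1.450000) = 1.936144
  k2 = f(-0.735000, 1.575849) = 2.213217
  y ← 1.450000 + 0.13·2.213217 = 1.737718
y(-0.67) ≈ 1.7377

1.7377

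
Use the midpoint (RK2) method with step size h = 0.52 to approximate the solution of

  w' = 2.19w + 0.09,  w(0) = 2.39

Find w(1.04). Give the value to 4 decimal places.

Midpoint: k1 = f(t_n, w_n); k2 = f(t_n + h/2, w_n + (h/2)·k1); w_{n+1} = w_n + h·k2.
t=0.000000, w=2.390000:
  k1 = f(0.000000, 2.390000) = 5.324100
  k2 = f(0.260000, 3.774266) = 8.355643
  w ← 2.390000 + 0.52·8.355643 = 6.734934
t=0.520000, w=6.734934:
  k1 = f(0.520000, 6.734934) = 14.839506
  k2 = f(0.780000, 10.593206) = 23.289120
  w ← 6.734934 + 0.52·23.289120 = 18.845277
w(1.04) ≈ 18.8453

18.8453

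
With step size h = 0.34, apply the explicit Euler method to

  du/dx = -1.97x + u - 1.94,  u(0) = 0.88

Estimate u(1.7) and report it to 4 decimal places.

-5.8318

Euler: u_{n+1} = u_n + h·f(x_n, u_n).
x=0.000000, u=0.880000: f=-1.060000 → u ← 0.880000 + 0.34·(-1.060000) = 0.519600
x=0.340000, u=0.519600: f=-2.090200 → u ← 0.519600 + 0.34·(-2.090200) = -0.191068
x=0.680000, u=-0.191068: f=-3.470668 → u ← -0.191068 + 0.34·(-3.470668) = -1.371095
x=1.020000, u=-1.371095: f=-5.320495 → u ← -1.371095 + 0.34·(-5.320495) = -3.180063
x=1.360000, u=-3.180063: f=-7.799263 → u ← -3.180063 + 0.34·(-7.799263) = -5.831813
u(1.7) ≈ -5.8318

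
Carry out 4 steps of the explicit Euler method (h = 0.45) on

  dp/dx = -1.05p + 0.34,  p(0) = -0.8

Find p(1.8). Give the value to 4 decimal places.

0.2368

Euler: p_{n+1} = p_n + h·f(x_n, p_n).
x=0.000000, p=-0.800000: f=1.180000 → p ← -0.800000 + 0.45·1.180000 = -0.269000
x=0.450000, p=-0.269000: f=0.622450 → p ← -0.269000 + 0.45·0.622450 = 0.011103
x=0.900000, p=0.011103: f=0.328342 → p ← 0.011103 + 0.45·0.328342 = 0.158857
x=1.350000, p=0.158857: f=0.173201 → p ← 0.158857 + 0.45·0.173201 = 0.236797
p(1.8) ≈ 0.2368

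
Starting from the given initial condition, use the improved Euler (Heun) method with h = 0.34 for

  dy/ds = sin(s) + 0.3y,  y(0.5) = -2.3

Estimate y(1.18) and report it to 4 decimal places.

-2.2833

Heun: k1 = f(s_n, y_n); k2 = f(s_n + h, y_n + h·k1); y_{n+1} = y_n + (h/2)·(k1 + k2).
s=0.500000, y=-2.300000:
  k1 = f(0.500000, -2.300000) = -0.210574
  k2 = f(0.840000, -2.371595) = 0.033165
  y ← -2.300000 + (0.34/2)·(-0.210574 + 0.033165) = -2.330160
s=0.840000, y=-2.330160:
  k1 = f(0.840000, -2.330160) = 0.045595
  k2 = f(1.180000, -2.314657) = 0.230209
  y ← -2.330160 + (0.34/2)·(0.045595 + 0.230209) = -2.283273
y(1.18) ≈ -2.2833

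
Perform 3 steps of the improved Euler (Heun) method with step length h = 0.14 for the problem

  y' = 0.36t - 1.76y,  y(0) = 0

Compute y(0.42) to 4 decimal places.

Heun: k1 = f(t_n, y_n); k2 = f(t_n + h, y_n + h·k1); y_{n+1} = y_n + (h/2)·(k1 + k2).
t=0.000000, y=0.000000:
  k1 = f(0.000000, 0.000000) = 0.000000
  k2 = f(0.140000, 0.000000) = 0.050400
  y ← 0.000000 + (0.14/2)·(0.000000 + 0.050400) = 0.003528
t=0.140000, y=0.003528:
  k1 = f(0.140000, 0.003528) = 0.044191
  k2 = f(0.280000, 0.009715) = 0.083702
  y ← 0.003528 + (0.14/2)·(0.044191 + 0.083702) = 0.012480
t=0.280000, y=0.012480:
  k1 = f(0.280000, 0.012480) = 0.078834
  k2 = f(0.420000, 0.023517) = 0.109810
  y ← 0.012480 + (0.14/2)·(0.078834 + 0.109810) = 0.025686
y(0.42) ≈ 0.0257

0.0257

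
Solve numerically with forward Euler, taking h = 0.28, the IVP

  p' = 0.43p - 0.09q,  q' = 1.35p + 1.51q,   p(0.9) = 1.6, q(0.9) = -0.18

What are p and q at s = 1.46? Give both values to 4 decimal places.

Euler on (p,q): p_{n+1} = p_n + h·p', q_{n+1} = q_n + h·q'.
0.900000: (1.600000, -0.180000); f=(0.704200, 1.888200) → (1.797176, 0.348696)
1.180000: (1.797176, 0.348696); f=(0.741403, 2.952719) → (2.004769, 1.175457)
(p(1.46), q(1.46)) ≈ (2.0048, 1.1755)

2.0048, 1.1755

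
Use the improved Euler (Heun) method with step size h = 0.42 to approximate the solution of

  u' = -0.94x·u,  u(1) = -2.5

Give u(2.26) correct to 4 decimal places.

Heun: k1 = f(x_n, u_n); k2 = f(x_n + h, u_n + h·k1); u_{n+1} = u_n + (h/2)·(k1 + k2).
x=1.000000, u=-2.500000:
  k1 = f(1.000000, -2.500000) = 2.350000
  k2 = f(1.420000, -1.513000) = 2.019552
  u ← -2.500000 + (0.42/2)·(2.350000 + 2.019552) = -1.582394
x=1.420000, u=-1.582394:
  k1 = f(1.420000, -1.582394) = 2.112180
  k2 = f(1.840000, -0.695279) = 1.202554
  u ← -1.582394 + (0.42/2)·(2.112180 + 1.202554) = -0.886300
x=1.840000, u=-0.886300:
  k1 = f(1.840000, -0.886300) = 1.532944
  k2 = f(2.260000, -0.242463) = 0.515089
  u ← -0.886300 + (0.42/2)·(1.532944 + 0.515089) = -0.456213
u(2.26) ≈ -0.4562

-0.4562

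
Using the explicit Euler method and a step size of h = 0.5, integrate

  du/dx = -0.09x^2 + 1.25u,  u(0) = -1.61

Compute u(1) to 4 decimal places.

-4.2627

Euler: u_{n+1} = u_n + h·f(x_n, u_n).
x=0.000000, u=-1.610000: f=-2.012500 → u ← -1.610000 + 0.5·(-2.012500) = -2.616250
x=0.500000, u=-2.616250: f=-3.292813 → u ← -2.616250 + 0.5·(-3.292813) = -4.262656
u(1) ≈ -4.2627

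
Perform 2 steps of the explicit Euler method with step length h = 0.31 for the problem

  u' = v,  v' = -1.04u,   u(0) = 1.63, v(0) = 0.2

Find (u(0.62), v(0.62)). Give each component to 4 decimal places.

Euler on (u,v): u_{n+1} = u_n + h·u', v_{n+1} = v_n + h·v'.
0.000000: (1.630000, 0.200000); f=(0.200000, -1.695200) → (1.692000, -0.325512)
0.310000: (1.692000, -0.325512); f=(-0.325512, -1.759680) → (1.591091, -0.871013)
(u(0.62), v(0.62)) ≈ (1.5911, -0.8710)

1.5911, -0.8710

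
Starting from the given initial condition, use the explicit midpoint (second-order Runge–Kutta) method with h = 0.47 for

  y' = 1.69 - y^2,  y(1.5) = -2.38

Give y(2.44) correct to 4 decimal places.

-142.5751

Midpoint: k1 = f(x_n, y_n); k2 = f(x_n + h/2, y_n + (h/2)·k1); y_{n+1} = y_n + h·k2.
x=1.500000, y=-2.380000:
  k1 = f(1.500000, -2.380000) = -3.974400
  k2 = f(1.735000, -3.313984) = -9.292490
  y ← -2.380000 + 0.47·(-9.292490) = -6.747470
x=1.970000, y=-6.747470:
  k1 = f(1.970000, -6.747470) = -43.838355
  k2 = f(2.205000, -17.049484) = -288.994896
  y ← -6.747470 + 0.47·(-288.994896) = -142.575071
y(2.44) ≈ -142.5751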